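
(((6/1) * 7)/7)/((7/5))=4.29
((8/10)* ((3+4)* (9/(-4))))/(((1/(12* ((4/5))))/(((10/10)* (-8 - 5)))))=39312/25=1572.48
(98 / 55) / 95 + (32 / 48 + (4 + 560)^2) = 4986165544 / 15675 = 318096.69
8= 8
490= 490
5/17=0.29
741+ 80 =821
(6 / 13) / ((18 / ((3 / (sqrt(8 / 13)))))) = sqrt(26) / 52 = 0.10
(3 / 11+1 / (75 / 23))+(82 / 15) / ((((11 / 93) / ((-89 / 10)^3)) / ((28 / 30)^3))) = -614653257164 / 23203125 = -26490.11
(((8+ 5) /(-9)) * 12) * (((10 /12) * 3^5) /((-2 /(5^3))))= 219375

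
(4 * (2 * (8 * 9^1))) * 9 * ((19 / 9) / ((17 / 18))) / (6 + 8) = 827.70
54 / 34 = 27 / 17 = 1.59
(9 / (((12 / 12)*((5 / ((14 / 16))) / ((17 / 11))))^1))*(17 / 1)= 18207 / 440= 41.38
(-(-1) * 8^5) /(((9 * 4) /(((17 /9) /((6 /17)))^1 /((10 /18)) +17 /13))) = 17477632 /1755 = 9958.76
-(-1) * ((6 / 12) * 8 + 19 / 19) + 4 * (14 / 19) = 151 / 19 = 7.95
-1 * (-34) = 34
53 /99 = 0.54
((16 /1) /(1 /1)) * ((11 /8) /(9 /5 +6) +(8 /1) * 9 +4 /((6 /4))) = 46702 /39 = 1197.49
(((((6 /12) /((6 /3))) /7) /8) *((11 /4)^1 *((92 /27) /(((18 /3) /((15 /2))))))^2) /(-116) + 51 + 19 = 21213816095 /303077376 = 69.99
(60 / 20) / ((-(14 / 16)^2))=-192 / 49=-3.92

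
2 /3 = 0.67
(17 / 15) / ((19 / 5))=17 / 57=0.30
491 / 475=1.03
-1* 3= -3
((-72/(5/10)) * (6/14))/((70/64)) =-13824/245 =-56.42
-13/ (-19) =13/ 19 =0.68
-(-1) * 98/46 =49/23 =2.13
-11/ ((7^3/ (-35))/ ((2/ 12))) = 55/ 294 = 0.19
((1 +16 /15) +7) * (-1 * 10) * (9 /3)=-272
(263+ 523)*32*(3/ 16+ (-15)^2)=5663916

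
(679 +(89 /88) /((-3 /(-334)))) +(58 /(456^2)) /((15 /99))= 502951183 /635360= 791.60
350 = 350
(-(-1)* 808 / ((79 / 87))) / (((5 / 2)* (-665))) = -140592 / 262675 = -0.54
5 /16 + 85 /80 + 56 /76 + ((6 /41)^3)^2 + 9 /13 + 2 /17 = 466219548418261 /159565501663672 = 2.92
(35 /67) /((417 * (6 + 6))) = 35 /335268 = 0.00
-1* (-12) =12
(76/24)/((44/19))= 361/264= 1.37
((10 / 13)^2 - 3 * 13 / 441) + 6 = 161561 / 24843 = 6.50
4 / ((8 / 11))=11 / 2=5.50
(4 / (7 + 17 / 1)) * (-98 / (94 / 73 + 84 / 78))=-46501 / 6732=-6.91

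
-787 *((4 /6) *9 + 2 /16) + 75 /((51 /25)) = -650571 /136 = -4783.61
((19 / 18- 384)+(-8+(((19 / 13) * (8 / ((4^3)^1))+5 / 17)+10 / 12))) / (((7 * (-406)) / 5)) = 0.69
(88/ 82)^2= 1936/ 1681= 1.15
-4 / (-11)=4 / 11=0.36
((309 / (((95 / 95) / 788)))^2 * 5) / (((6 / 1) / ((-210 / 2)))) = -5187730980600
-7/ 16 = -0.44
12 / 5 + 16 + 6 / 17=1594 / 85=18.75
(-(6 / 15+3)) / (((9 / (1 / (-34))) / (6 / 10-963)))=-10.69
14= 14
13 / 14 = 0.93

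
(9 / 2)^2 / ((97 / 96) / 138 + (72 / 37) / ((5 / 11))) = 49630320 / 10510361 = 4.72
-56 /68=-14 /17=-0.82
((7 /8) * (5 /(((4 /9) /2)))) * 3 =945 /16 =59.06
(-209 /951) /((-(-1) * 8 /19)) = -3971 /7608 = -0.52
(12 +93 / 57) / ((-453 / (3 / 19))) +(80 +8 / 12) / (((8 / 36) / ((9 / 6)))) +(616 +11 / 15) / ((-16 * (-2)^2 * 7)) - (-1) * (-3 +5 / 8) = 540.74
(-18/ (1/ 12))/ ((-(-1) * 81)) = -8/ 3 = -2.67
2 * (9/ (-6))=-3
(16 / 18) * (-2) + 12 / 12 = -7 / 9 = -0.78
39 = 39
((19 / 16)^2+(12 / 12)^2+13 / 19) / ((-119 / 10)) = -75255 / 289408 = -0.26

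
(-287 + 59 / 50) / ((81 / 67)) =-236.42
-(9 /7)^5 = -59049 /16807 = -3.51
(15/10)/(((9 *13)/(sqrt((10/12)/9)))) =sqrt(30)/1404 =0.00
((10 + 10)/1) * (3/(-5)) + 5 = -7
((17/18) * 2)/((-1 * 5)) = -0.38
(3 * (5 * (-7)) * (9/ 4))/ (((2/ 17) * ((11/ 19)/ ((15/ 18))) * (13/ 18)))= -4002.21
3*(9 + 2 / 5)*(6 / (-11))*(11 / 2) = -423 / 5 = -84.60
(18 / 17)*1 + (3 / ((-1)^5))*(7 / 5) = -3.14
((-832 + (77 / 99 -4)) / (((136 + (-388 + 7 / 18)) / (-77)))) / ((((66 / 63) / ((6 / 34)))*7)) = -67653 / 10999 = -6.15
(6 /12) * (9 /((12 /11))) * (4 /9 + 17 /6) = 649 /48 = 13.52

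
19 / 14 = 1.36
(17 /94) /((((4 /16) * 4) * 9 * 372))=17 /314712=0.00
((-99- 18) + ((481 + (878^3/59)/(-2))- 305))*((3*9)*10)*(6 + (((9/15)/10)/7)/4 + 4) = -25589625698439/1652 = -15490088195.18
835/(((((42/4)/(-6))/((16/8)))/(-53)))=354040/7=50577.14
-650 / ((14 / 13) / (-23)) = 97175 / 7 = 13882.14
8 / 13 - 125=-1617 / 13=-124.38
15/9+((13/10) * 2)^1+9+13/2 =593/30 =19.77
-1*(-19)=19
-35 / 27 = -1.30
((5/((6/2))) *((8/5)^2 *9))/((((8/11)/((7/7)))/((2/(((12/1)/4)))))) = 176/5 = 35.20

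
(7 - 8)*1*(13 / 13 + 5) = -6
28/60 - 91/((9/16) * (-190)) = 1127/855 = 1.32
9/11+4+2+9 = 174/11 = 15.82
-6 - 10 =-16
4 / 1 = 4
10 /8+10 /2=25 /4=6.25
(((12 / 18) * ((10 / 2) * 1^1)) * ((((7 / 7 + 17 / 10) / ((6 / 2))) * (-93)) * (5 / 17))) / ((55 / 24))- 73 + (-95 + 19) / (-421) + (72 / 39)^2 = -1399920123 / 13304863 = -105.22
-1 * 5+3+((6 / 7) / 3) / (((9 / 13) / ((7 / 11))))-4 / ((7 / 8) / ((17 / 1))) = -55060 / 693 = -79.45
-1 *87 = -87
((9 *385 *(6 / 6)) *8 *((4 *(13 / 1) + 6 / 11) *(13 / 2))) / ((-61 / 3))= -28402920 / 61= -465621.64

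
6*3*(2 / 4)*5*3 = 135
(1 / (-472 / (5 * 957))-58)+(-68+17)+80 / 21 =-1143133 / 9912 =-115.33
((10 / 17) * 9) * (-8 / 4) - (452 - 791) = 5583 / 17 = 328.41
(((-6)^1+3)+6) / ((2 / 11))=33 / 2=16.50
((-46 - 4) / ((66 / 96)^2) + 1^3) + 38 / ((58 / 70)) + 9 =-175180 / 3509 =-49.92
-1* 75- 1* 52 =-127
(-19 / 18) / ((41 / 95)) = -1805 / 738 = -2.45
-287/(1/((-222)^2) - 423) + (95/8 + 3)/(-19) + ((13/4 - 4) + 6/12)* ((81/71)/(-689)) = -16120359494569/155012761811128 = -0.10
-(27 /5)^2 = -729 /25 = -29.16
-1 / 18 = -0.06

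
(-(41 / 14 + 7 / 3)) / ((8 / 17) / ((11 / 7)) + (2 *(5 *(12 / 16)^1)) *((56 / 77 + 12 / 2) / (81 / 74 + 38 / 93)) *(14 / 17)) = -7773233 / 41276424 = -0.19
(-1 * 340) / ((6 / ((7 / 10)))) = -119 / 3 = -39.67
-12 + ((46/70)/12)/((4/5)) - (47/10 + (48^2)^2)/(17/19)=-169445129509/28560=-5932952.71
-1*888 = -888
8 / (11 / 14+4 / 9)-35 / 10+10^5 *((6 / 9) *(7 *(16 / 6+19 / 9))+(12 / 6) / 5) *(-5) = -94983974863 / 8370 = -11348145.14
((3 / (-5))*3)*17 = -153 / 5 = -30.60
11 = 11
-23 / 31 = -0.74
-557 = -557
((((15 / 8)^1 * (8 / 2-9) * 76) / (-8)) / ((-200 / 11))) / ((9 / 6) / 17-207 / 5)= 0.12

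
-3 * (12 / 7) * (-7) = 36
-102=-102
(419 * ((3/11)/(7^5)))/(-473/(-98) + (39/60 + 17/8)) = 50280/56213927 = 0.00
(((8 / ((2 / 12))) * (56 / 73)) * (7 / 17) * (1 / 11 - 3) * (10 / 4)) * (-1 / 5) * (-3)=-903168 / 13651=-66.16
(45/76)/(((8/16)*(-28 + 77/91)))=-585/13414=-0.04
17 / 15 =1.13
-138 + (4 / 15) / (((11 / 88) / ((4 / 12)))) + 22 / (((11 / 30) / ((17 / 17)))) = -3478 / 45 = -77.29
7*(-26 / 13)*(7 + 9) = -224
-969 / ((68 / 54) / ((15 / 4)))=-23085 / 8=-2885.62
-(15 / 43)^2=-225 / 1849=-0.12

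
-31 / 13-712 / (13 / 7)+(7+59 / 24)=-117409 / 312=-376.31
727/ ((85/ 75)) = 10905/ 17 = 641.47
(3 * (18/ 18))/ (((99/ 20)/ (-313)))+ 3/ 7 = -43721/ 231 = -189.27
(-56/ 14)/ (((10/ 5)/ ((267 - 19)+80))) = -656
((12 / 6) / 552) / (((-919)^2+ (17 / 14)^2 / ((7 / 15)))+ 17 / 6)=343 / 79953468089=0.00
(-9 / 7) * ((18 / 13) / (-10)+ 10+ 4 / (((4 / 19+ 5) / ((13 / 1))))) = -127679 / 5005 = -25.51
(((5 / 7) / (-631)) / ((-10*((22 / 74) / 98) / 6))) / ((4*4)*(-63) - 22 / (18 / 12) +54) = -2331 / 10085273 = -0.00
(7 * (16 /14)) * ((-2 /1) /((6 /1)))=-2.67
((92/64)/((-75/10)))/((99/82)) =-943/5940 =-0.16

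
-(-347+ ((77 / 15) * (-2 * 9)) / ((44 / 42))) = 2176 / 5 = 435.20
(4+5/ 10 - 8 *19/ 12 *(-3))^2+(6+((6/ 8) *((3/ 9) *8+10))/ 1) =7287/ 4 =1821.75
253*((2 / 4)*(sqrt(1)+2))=759 / 2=379.50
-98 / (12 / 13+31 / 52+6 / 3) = -5096 / 183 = -27.85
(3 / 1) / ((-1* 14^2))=-3 / 196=-0.02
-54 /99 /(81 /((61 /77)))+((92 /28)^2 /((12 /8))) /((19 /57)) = 3455632 /160083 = 21.59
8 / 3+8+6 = 50 / 3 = 16.67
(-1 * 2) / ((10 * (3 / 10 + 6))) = -2 / 63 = -0.03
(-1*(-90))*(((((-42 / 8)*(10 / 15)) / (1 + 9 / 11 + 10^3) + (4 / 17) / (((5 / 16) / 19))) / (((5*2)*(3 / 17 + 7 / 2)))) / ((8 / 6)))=144688113 / 5510000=26.26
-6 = -6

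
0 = 0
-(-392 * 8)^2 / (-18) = 4917248 / 9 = 546360.89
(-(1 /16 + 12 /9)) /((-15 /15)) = 67 /48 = 1.40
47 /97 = 0.48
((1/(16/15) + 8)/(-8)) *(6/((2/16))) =-429/8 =-53.62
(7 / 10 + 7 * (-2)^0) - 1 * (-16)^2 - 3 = -2513 / 10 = -251.30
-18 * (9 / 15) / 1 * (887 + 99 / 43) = -9604.47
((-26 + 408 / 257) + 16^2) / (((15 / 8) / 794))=378058336 / 3855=98069.61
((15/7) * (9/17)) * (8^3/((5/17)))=13824/7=1974.86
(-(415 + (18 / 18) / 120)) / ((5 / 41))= -3403.07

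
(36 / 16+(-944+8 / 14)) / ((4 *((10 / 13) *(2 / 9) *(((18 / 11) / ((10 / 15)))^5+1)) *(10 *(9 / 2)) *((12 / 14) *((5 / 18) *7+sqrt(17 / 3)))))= 4690932477 / 11485777280 - 2010399633 *sqrt(51) / 28714443200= -0.09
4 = 4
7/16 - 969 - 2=-15529/16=-970.56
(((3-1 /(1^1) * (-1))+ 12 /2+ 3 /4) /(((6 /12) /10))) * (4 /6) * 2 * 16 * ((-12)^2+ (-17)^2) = 5958080 /3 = 1986026.67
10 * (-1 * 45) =-450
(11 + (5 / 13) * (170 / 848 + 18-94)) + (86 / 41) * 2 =-3154519 / 225992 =-13.96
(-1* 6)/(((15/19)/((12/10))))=-228/25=-9.12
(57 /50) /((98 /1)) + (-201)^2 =197964957 /4900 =40401.01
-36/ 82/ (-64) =9/ 1312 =0.01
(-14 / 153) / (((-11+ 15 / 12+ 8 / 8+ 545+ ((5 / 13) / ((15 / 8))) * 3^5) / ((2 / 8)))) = -182 / 4662981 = -0.00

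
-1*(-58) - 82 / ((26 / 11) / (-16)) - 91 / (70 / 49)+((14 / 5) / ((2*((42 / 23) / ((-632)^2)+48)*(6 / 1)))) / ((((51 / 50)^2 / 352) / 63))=16227172754644837 / 24850533996990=652.99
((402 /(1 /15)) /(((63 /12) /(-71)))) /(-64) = 71355 /56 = 1274.20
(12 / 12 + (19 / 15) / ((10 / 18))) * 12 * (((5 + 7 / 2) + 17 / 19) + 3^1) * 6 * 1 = 1390392 / 475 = 2927.14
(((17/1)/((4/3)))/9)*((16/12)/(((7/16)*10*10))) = 68/1575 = 0.04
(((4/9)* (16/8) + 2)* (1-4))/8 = -13/12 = -1.08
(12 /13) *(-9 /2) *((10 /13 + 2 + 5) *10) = -54540 /169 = -322.72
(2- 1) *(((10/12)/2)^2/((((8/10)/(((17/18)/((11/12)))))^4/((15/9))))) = 6525078125/8197085952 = 0.80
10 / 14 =5 / 7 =0.71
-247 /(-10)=247 /10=24.70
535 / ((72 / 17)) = 9095 / 72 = 126.32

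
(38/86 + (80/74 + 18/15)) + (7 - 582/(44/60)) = -68596344/87505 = -783.91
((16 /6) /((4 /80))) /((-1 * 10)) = -16 /3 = -5.33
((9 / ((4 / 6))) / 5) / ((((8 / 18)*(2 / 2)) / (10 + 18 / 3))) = 486 / 5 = 97.20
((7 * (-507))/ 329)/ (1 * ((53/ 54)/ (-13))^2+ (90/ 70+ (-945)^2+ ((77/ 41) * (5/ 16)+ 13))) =-286829668944/ 23745691586687869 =-0.00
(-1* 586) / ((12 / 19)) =-5567 / 6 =-927.83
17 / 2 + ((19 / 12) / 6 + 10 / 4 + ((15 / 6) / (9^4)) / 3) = 11.26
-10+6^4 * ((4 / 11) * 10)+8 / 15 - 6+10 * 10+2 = 791878 / 165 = 4799.26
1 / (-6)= -0.17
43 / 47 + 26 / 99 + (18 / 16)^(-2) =82399 / 41877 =1.97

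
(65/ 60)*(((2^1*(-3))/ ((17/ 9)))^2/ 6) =1053/ 578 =1.82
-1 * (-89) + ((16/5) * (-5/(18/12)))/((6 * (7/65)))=4567/63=72.49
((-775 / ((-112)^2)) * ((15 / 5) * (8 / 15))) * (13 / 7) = -2015 / 10976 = -0.18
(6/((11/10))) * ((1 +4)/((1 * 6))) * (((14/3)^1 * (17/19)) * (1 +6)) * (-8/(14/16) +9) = -11900/627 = -18.98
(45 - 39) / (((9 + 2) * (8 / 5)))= 15 / 44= 0.34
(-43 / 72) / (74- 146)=43 / 5184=0.01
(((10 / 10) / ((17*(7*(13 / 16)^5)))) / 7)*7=1048576 / 44183867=0.02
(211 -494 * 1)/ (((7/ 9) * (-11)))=2547/ 77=33.08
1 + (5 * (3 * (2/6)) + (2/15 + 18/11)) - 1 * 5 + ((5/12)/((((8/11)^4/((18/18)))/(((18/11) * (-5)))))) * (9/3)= -45669631/1351680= -33.79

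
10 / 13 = 0.77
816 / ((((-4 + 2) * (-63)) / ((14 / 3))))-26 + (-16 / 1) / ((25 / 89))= -52.74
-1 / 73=-0.01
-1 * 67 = -67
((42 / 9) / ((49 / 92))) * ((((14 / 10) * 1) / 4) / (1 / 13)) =598 / 15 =39.87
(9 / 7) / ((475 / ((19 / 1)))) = 0.05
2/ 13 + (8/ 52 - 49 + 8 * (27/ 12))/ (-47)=495/ 611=0.81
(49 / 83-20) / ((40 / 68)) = -33.00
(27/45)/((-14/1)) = -3/70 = -0.04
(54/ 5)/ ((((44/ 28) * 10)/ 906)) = 171234/ 275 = 622.67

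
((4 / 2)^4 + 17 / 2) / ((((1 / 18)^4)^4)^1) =2975268511866559168512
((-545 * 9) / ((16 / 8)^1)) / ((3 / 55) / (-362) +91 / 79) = -3857512725 / 1811573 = -2129.37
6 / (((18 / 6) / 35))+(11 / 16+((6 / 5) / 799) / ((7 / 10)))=6325875 / 89488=70.69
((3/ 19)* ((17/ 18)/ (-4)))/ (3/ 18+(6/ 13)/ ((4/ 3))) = -221/ 3040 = -0.07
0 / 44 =0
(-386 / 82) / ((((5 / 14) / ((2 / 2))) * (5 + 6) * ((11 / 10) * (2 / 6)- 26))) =16212 / 346819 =0.05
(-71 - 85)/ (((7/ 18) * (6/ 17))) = -7956/ 7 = -1136.57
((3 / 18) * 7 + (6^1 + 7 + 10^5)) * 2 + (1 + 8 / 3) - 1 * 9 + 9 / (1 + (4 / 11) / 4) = 800125 / 4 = 200031.25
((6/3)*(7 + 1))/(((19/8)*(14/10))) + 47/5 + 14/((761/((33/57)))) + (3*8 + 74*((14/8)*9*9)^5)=1097294798722515347267/259105280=4234938009455.13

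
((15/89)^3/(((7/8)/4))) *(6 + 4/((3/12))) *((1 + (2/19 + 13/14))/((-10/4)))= -257083200/656326139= -0.39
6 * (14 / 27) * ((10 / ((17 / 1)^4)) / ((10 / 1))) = 28 / 751689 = 0.00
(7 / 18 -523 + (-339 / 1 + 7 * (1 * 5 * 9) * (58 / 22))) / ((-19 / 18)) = 6169 / 209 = 29.52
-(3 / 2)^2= -9 / 4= -2.25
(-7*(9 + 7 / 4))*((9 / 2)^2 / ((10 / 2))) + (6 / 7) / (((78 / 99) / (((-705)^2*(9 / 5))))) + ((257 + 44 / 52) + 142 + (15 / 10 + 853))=7092501369 / 7280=974244.69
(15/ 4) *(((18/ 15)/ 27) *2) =0.33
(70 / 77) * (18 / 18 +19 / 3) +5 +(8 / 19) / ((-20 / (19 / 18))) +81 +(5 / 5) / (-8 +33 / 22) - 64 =16667 / 585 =28.49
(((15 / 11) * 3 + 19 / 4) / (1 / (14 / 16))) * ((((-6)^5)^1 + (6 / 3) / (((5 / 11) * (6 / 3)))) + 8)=-105731367 / 1760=-60074.64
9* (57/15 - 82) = -3519/5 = -703.80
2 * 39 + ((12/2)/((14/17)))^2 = 6423/49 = 131.08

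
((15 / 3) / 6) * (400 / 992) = 125 / 372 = 0.34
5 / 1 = 5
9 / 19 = 0.47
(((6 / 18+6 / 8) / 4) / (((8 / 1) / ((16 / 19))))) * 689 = 8957 / 456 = 19.64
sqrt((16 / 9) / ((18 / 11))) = 2 *sqrt(22) / 9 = 1.04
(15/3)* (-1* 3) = -15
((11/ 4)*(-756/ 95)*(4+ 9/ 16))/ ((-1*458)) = 151767/ 696160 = 0.22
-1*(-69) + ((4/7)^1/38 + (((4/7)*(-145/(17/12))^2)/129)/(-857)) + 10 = 111843509751/1416441887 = 78.96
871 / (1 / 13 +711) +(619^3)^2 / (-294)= -191335944130618.78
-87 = -87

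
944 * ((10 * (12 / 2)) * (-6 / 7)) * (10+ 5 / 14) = -24638400 / 49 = -502824.49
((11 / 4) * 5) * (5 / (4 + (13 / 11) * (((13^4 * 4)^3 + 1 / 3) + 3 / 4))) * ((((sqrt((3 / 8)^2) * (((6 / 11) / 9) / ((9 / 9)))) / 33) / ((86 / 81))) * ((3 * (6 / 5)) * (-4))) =-3645 / 10002147520102593043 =-0.00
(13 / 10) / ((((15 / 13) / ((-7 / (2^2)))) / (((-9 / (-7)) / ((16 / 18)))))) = -4563 / 1600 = -2.85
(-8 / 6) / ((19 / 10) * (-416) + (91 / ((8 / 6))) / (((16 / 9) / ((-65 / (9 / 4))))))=320 / 455871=0.00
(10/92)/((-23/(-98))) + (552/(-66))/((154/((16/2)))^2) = 15199967/34500851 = 0.44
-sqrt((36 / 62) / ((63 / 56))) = -4 * sqrt(31) / 31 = -0.72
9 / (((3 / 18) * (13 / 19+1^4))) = 513 / 16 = 32.06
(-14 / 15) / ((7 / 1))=-2 / 15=-0.13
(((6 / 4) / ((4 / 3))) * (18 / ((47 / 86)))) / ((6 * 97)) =1161 / 18236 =0.06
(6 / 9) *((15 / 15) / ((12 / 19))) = 19 / 18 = 1.06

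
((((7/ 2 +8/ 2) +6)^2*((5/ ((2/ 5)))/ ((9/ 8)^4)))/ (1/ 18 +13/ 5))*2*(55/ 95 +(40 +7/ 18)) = 1793408000/ 40869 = 43881.87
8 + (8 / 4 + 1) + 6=17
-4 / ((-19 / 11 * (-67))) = -44 / 1273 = -0.03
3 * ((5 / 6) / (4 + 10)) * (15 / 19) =75 / 532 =0.14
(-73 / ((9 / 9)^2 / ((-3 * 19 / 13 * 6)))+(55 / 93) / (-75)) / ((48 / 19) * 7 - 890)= -661721113 / 300569490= -2.20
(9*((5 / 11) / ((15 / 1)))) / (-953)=-3 / 10483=-0.00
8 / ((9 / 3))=8 / 3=2.67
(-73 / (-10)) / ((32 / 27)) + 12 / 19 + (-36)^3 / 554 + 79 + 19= 34650493 / 1684160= 20.57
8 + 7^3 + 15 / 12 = 1409 / 4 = 352.25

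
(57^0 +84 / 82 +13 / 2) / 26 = 699 / 2132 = 0.33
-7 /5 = -1.40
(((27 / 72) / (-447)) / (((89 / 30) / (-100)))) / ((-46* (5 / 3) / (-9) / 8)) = 8100 / 305003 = 0.03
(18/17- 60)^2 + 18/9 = 1004582/289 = 3476.06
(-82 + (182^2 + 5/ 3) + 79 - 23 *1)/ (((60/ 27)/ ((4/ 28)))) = 297897/ 140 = 2127.84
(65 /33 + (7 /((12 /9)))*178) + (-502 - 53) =25177 /66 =381.47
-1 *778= -778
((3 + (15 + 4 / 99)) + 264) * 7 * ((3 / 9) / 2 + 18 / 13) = 1074997 / 351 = 3062.67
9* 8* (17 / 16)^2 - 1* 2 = 2537 / 32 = 79.28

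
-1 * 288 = -288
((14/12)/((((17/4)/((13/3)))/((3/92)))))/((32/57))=1729/25024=0.07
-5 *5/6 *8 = -100/3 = -33.33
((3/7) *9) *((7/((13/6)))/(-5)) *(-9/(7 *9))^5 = 162/1092455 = 0.00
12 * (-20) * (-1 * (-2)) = -480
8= 8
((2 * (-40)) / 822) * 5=-200 / 411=-0.49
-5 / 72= -0.07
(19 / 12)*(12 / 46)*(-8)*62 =-4712 / 23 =-204.87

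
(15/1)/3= 5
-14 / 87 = -0.16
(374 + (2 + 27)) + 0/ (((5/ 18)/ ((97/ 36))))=403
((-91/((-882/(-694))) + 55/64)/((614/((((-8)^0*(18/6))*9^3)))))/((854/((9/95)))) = -0.03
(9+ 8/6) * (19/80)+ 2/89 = 52901/21360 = 2.48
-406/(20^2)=-203/200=-1.02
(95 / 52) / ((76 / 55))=275 / 208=1.32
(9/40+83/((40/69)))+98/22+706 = 46962/55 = 853.85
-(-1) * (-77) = -77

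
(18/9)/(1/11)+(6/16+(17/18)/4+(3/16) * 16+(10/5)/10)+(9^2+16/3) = 10093/90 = 112.14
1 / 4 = 0.25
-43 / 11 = -3.91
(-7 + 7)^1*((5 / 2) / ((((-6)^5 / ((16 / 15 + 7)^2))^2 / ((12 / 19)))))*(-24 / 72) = 0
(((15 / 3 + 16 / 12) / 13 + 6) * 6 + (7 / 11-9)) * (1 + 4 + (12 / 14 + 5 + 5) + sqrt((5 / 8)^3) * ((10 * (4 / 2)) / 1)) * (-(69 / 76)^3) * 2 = -4193417385 / 5781776-944463375 * sqrt(10) / 6607744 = -1177.28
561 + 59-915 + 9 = -286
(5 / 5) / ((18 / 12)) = 2 / 3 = 0.67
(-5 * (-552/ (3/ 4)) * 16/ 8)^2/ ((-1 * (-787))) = 54169600/ 787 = 68830.50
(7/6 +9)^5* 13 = 10979751913/7776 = 1412005.13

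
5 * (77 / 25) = 77 / 5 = 15.40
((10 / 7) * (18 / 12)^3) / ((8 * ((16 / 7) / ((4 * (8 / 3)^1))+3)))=3 / 16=0.19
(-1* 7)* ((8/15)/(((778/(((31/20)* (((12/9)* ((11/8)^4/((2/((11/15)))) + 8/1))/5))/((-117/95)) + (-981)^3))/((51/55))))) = 1863669750419173837/443646720000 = 4200796.86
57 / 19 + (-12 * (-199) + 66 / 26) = 31116 / 13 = 2393.54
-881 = -881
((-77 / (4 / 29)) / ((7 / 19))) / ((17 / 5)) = -30305 / 68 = -445.66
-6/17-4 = -74/17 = -4.35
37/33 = 1.12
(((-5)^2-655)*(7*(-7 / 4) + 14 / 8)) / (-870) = -7.60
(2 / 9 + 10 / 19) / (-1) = -128 / 171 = -0.75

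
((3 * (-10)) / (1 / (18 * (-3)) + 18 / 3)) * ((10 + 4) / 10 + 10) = -972 / 17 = -57.18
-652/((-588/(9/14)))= 489/686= 0.71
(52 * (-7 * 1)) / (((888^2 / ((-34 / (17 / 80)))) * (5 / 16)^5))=190840832 / 7700625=24.78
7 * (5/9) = 35/9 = 3.89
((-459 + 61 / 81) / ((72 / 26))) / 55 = -241267 / 80190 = -3.01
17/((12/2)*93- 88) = 17/470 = 0.04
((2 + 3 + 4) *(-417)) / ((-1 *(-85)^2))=3753 / 7225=0.52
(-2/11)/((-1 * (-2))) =-1/11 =-0.09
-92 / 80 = -23 / 20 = -1.15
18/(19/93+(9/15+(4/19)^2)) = 1510785/71227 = 21.21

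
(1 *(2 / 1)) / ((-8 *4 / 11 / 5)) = -55 / 16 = -3.44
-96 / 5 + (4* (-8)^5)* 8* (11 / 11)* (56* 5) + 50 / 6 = -293601290.87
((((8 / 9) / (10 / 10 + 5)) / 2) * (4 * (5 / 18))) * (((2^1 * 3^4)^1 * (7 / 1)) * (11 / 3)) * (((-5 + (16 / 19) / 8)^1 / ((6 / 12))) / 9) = -190960 / 513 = -372.24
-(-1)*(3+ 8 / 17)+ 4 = 127 / 17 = 7.47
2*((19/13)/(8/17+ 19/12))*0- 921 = -921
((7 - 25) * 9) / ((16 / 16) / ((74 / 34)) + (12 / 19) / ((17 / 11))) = -1936062 / 10375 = -186.61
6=6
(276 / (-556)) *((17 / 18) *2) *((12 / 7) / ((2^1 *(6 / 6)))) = -782 / 973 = -0.80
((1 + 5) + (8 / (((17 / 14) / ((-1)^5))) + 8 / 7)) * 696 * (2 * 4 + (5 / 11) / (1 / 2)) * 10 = 584640 / 17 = 34390.59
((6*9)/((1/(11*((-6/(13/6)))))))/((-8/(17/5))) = 45441/65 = 699.09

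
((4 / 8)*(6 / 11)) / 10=3 / 110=0.03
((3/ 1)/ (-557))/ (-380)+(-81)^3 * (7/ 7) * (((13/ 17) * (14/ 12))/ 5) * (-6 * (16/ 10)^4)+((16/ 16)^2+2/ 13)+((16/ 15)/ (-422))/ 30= 207011101296542626009/ 55518285712500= 3728701.25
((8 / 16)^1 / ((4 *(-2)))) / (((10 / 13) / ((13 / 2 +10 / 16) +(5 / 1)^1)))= -1261 / 1280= -0.99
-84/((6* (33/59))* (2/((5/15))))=-4.17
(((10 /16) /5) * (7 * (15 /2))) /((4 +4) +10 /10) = 35 /48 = 0.73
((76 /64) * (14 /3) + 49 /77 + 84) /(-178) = -23807 /46992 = -0.51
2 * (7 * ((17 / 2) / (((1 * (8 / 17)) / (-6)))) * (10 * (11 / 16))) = -333795 / 32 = -10431.09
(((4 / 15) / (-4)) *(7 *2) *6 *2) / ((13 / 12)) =-672 / 65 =-10.34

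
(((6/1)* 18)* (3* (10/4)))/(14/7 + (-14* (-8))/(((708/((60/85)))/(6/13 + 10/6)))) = 3168477/8753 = 361.99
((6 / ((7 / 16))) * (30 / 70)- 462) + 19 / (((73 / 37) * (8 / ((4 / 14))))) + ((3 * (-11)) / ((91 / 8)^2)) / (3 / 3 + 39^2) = -455.78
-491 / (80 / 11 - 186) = 5401 / 1966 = 2.75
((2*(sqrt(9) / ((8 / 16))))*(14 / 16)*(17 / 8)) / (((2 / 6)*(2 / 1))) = 1071 / 32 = 33.47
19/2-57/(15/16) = -513/10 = -51.30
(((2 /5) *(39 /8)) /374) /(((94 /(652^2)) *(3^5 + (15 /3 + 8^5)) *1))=1036191 /1450888120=0.00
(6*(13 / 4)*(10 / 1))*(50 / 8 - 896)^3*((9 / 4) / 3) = -26371803439215 / 256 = -103014857184.43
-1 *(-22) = 22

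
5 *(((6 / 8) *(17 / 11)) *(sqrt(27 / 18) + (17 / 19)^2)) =73695 / 15884 + 255 *sqrt(6) / 88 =11.74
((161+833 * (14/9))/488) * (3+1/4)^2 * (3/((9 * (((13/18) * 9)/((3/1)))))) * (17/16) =2897531/562176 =5.15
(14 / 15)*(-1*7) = -98 / 15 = -6.53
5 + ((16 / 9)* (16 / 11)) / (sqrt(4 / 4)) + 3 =1048 / 99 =10.59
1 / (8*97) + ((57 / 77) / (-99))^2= 6736817 / 5010384456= 0.00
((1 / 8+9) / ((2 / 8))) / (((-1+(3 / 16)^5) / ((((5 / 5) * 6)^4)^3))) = -83312042588504064 / 1048333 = -79470972094.27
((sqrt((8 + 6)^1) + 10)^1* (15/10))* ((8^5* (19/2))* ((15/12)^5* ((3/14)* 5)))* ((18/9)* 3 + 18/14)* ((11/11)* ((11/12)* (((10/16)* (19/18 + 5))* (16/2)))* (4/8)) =30256015625* sqrt(14)/196 + 151280078125/98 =2121264288.81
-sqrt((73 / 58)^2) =-73 / 58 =-1.26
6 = 6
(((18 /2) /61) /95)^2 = 81 /33582025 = 0.00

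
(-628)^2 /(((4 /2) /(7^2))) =9662408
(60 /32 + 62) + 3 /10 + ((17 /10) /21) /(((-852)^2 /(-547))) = 9782817433 /152439840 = 64.17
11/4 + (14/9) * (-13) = -629/36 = -17.47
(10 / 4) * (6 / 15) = 1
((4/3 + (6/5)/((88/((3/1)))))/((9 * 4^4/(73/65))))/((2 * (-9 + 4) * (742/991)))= -65615101/733404672000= -0.00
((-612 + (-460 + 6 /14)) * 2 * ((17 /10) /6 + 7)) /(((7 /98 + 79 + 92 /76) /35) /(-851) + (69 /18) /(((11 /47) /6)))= -4081074178181 /25692968115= -158.84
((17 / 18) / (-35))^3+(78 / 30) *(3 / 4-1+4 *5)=12839908537 / 250047000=51.35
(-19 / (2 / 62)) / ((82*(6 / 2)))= -589 / 246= -2.39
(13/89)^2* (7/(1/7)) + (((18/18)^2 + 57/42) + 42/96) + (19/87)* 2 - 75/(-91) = 5118234083/1003368912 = 5.10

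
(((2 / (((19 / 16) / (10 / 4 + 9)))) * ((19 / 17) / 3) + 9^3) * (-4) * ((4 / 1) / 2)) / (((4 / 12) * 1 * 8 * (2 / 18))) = -337923 / 17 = -19877.82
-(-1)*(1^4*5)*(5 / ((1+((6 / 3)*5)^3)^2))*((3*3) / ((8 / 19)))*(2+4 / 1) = 0.00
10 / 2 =5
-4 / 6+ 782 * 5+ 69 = 11935 / 3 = 3978.33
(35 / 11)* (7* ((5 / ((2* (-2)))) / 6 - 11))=-249.64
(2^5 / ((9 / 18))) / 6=32 / 3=10.67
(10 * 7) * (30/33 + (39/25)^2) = 321734/1375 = 233.99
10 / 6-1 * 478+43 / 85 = -121336 / 255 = -475.83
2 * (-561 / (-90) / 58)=187 / 870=0.21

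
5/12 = 0.42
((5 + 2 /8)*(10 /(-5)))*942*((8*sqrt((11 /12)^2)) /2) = -36267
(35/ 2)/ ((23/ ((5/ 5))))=35/ 46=0.76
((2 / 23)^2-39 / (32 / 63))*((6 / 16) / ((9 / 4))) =-1299625 / 101568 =-12.80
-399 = -399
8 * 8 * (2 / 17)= 128 / 17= 7.53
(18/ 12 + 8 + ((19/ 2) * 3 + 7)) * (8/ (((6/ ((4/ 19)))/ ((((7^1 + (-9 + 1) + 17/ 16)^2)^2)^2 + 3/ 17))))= 193273528575/ 86704652288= 2.23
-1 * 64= -64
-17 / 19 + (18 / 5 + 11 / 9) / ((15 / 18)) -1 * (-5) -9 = 1271 / 1425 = 0.89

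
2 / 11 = 0.18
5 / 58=0.09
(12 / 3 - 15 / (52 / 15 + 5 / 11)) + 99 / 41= 68686 / 26527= 2.59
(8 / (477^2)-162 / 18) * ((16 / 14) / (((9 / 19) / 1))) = -311258456 / 14334327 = -21.71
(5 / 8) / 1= 5 / 8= 0.62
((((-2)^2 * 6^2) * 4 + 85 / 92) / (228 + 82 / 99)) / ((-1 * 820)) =-5254623 / 1709017760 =-0.00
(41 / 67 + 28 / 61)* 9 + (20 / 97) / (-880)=168125237 / 17443316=9.64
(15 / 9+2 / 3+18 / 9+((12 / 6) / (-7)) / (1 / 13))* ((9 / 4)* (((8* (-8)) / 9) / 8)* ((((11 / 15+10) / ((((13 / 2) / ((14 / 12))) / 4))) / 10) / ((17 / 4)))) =-2576 / 11475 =-0.22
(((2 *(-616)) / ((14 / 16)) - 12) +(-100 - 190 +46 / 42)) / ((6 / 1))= -35887 / 126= -284.82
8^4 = 4096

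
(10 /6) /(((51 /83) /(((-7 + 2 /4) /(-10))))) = 1079 /612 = 1.76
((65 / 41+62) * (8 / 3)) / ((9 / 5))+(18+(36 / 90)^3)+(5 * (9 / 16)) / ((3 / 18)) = 47652491 / 369000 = 129.14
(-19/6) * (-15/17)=95/34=2.79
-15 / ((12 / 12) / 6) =-90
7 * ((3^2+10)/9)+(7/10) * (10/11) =1526/99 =15.41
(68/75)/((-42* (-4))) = 17/3150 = 0.01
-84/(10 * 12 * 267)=-7/2670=-0.00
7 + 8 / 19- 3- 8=-68 / 19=-3.58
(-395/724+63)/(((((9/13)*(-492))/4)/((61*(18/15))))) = -35857081/667890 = -53.69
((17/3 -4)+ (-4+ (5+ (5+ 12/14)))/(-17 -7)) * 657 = 6351/7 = 907.29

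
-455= -455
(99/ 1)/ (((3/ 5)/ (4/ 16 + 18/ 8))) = 825/ 2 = 412.50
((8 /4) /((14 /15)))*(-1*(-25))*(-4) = -1500 /7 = -214.29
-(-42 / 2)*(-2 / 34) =-21 / 17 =-1.24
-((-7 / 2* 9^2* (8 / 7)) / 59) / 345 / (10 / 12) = 648 / 33925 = 0.02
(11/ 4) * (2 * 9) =99/ 2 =49.50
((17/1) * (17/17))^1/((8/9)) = 153/8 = 19.12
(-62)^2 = 3844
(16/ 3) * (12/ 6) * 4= 128/ 3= 42.67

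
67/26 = 2.58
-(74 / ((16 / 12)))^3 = -1367631 / 8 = -170953.88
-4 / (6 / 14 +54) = -28 / 381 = -0.07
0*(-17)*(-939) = 0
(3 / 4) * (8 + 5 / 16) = 399 / 64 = 6.23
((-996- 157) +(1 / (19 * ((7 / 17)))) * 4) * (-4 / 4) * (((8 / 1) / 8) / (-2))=-153281 / 266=-576.24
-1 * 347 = -347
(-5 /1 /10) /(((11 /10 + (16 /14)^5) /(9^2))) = -6806835 /512557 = -13.28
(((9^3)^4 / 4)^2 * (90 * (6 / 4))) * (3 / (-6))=-10768469815377788831553735 / 32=-336514681730555900986054.20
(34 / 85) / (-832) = -1 / 2080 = -0.00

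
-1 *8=-8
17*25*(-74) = -31450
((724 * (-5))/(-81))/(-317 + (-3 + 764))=0.10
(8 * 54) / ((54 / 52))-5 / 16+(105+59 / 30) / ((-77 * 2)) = 7669069 / 18480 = 414.99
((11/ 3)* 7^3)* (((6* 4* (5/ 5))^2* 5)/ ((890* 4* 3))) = 30184/ 89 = 339.15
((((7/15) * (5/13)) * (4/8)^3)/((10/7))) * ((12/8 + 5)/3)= 49/1440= 0.03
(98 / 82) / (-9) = -49 / 369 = -0.13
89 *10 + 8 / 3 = 2678 / 3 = 892.67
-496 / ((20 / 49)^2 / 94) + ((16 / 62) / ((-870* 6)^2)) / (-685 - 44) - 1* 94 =-21549033038159713 / 76973323950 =-279954.56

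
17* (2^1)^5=544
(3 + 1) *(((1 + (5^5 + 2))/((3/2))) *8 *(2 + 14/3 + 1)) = 4604416/9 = 511601.78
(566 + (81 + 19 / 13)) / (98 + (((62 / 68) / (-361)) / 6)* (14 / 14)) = 620818920 / 93822053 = 6.62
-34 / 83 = -0.41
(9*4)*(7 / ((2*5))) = 126 / 5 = 25.20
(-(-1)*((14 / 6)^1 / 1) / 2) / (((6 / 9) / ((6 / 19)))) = 21 / 38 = 0.55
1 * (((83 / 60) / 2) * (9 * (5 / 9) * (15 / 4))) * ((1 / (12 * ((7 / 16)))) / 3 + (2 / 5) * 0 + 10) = 131555 / 1008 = 130.51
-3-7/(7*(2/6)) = -6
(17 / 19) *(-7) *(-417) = 2611.74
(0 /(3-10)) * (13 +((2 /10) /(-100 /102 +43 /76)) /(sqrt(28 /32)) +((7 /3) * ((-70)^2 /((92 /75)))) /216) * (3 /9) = 0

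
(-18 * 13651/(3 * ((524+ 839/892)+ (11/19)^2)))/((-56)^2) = -3296839359/66304878808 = -0.05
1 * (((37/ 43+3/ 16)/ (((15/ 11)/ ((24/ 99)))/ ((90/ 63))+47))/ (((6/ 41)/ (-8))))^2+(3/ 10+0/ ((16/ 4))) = 34595308007/ 22106736450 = 1.56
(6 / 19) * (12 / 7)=72 / 133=0.54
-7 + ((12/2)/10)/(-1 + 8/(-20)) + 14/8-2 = -215/28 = -7.68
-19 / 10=-1.90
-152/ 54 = -76/ 27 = -2.81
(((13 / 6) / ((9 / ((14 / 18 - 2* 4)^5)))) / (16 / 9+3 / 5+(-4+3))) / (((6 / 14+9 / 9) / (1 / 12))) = -105586446875 / 527189472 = -200.28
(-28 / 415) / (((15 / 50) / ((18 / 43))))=-336 / 3569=-0.09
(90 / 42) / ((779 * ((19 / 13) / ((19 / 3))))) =65 / 5453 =0.01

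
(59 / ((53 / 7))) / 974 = 413 / 51622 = 0.01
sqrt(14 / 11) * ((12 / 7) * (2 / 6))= 4 * sqrt(154) / 77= 0.64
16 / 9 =1.78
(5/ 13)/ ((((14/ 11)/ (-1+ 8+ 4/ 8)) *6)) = 275/ 728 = 0.38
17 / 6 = 2.83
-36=-36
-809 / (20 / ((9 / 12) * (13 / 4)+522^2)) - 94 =-3527094527 / 320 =-11022170.40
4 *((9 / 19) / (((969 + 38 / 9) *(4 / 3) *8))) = 243 / 1331368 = 0.00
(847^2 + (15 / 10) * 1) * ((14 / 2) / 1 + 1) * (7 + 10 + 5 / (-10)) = 94698186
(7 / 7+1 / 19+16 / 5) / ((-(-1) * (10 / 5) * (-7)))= -202 / 665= -0.30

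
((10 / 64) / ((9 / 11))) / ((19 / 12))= 55 / 456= 0.12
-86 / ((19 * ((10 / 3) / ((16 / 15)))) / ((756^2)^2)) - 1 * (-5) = -473131660449.00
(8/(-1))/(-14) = 4/7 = 0.57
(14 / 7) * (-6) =-12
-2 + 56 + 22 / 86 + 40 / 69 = 162697 / 2967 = 54.84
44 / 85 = 0.52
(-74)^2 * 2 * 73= 799496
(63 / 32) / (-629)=-63 / 20128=-0.00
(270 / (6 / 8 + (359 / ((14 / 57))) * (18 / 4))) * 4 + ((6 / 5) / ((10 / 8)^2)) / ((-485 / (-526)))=927838104 / 930533125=1.00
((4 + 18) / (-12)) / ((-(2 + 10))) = 11 / 72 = 0.15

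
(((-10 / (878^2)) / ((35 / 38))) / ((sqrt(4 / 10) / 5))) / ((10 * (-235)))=19 * sqrt(10) / 1268104180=0.00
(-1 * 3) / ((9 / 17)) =-17 / 3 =-5.67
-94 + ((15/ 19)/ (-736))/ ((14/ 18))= -94.00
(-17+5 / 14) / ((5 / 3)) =-9.99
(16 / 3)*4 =64 / 3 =21.33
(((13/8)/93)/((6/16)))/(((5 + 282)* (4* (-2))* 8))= -13/5124672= -0.00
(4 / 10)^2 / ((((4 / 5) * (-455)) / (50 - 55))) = 1 / 455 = 0.00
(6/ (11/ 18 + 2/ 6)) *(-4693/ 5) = -506844/ 85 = -5962.87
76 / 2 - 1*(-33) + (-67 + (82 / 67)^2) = 24680 / 4489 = 5.50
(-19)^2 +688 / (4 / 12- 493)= 265747 / 739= 359.60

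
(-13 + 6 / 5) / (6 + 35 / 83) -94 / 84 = -330929 / 111930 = -2.96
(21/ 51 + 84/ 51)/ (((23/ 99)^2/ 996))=341662860/ 8993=37992.09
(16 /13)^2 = 256 /169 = 1.51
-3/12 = -1/4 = -0.25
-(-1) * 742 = 742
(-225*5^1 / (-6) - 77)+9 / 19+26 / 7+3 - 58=15877 / 266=59.69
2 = 2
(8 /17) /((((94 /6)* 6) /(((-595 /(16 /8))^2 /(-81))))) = -20825 /3807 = -5.47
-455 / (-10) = 91 / 2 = 45.50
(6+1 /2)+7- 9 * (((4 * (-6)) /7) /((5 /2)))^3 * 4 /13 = 23011749 /1114750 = 20.64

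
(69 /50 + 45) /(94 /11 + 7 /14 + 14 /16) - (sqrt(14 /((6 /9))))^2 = -118763 /7275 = -16.32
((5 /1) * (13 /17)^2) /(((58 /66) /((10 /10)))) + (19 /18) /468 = 235062479 /70601544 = 3.33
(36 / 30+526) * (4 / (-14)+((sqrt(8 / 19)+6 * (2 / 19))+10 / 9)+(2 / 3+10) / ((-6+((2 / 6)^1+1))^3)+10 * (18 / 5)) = 5272 * sqrt(38) / 95+5774969888 / 293265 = 20034.08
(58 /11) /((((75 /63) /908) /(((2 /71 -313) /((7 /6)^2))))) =-126386648352 /136675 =-924723.97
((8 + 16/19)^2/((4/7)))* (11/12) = 45276/361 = 125.42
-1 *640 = -640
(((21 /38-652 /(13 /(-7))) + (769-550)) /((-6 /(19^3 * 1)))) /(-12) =101762651 /1872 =54360.39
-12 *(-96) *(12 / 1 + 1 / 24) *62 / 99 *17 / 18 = 2436848 / 297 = 8204.88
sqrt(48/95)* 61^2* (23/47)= 342332* sqrt(285)/4465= 1294.34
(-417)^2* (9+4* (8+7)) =11998341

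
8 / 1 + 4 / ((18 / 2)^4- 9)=13105 / 1638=8.00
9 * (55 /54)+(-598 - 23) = -3671 /6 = -611.83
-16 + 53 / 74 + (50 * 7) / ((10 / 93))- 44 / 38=4553413 / 1406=3238.56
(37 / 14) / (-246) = -37 / 3444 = -0.01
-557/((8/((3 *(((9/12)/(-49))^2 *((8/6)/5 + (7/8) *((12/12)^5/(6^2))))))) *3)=-233383/49172480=-0.00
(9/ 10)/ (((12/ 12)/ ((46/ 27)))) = 23/ 15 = 1.53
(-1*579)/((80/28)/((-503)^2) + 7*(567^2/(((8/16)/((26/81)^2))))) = -1025445477/821305671388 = -0.00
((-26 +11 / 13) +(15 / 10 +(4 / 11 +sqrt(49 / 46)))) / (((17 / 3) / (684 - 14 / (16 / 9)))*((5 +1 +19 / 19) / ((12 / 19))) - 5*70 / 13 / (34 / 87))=5512490397 / 16283714986 - 10758501*sqrt(46) / 4863966814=0.32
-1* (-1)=1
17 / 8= 2.12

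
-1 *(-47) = 47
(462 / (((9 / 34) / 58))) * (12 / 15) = 1214752 / 15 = 80983.47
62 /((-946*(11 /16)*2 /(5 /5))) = -248 /5203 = -0.05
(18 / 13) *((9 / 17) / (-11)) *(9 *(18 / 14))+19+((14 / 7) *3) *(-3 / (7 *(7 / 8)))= 1821343 / 119119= 15.29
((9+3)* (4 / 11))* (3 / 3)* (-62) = -2976 / 11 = -270.55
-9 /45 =-1 /5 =-0.20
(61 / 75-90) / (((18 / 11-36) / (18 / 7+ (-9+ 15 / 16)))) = -3016739 / 211680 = -14.25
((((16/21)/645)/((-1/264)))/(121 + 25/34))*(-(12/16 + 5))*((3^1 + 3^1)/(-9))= -550528/56062755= -0.01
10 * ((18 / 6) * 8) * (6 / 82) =720 / 41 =17.56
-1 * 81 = -81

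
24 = 24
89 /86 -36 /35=0.01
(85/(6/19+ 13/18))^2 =33802596/5041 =6705.53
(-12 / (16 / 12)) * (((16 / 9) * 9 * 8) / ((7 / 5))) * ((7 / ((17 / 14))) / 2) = -40320 / 17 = -2371.76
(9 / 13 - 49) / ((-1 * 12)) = 157 / 39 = 4.03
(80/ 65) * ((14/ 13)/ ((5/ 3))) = 672/ 845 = 0.80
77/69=1.12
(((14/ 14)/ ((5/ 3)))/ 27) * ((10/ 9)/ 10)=1/ 405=0.00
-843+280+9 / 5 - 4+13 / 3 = -8413 / 15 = -560.87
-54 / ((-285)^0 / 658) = -35532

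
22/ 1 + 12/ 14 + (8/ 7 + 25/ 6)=169/ 6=28.17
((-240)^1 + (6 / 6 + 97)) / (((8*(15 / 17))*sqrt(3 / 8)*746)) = -1207*sqrt(6) / 67140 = -0.04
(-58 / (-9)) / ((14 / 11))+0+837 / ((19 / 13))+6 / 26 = 8993923 / 15561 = 577.98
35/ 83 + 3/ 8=529/ 664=0.80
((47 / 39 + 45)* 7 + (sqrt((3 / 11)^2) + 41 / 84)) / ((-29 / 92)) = -1028.49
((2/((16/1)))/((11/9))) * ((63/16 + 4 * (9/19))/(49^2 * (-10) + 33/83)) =-1324431/53311305344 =-0.00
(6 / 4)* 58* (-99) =-8613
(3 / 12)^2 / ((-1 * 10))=-0.01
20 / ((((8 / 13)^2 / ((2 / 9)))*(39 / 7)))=455 / 216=2.11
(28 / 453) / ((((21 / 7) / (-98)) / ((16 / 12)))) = -10976 / 4077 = -2.69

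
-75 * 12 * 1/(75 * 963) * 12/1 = -16/107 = -0.15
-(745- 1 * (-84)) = -829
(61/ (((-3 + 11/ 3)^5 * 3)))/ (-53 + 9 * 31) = 4941/ 7232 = 0.68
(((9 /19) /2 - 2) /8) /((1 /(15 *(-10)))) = 5025 /152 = 33.06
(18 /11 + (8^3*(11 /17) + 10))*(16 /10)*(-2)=-1026048 /935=-1097.38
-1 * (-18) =18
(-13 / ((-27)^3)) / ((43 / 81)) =13 / 10449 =0.00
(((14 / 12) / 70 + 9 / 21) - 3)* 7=-1073 / 60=-17.88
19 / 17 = 1.12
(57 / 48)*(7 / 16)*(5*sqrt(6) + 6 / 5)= 399 / 640 + 665*sqrt(6) / 256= 6.99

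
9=9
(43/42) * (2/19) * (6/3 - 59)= -43/7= -6.14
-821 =-821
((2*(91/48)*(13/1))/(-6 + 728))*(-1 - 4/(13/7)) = -3731/17328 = -0.22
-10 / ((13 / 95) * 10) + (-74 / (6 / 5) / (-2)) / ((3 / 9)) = 2215 / 26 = 85.19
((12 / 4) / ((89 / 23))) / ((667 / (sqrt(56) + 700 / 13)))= 6 * sqrt(14) / 2581 + 2100 / 33553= 0.07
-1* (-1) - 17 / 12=-0.42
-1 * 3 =-3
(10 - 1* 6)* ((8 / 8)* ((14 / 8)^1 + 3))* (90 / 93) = 570 / 31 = 18.39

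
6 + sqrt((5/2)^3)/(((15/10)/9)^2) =6 + 45*sqrt(10) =148.30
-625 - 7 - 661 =-1293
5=5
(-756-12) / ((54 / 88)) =-11264 / 9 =-1251.56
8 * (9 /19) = 72 /19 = 3.79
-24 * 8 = -192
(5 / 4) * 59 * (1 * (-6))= -885 / 2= -442.50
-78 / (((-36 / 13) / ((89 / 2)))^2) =-17402437 / 864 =-20141.71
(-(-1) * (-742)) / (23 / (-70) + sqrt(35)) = -3635800 * sqrt(35) / 170971 - 1194620 / 170971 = -132.80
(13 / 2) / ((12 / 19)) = 247 / 24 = 10.29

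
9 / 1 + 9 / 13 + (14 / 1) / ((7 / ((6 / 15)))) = 682 / 65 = 10.49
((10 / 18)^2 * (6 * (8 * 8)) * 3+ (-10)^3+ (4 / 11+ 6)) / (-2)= 31585 / 99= 319.04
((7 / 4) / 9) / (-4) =-7 / 144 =-0.05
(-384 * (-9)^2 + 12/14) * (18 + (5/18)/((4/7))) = -48297997/84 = -574976.15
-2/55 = -0.04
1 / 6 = 0.17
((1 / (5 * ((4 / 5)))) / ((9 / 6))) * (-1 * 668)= -334 / 3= -111.33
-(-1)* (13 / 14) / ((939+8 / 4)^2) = 13 / 12396734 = 0.00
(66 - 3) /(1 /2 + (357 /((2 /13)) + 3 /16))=1008 /37139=0.03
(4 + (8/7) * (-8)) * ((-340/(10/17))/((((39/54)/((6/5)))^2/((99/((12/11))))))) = 22025434464/29575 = 744731.51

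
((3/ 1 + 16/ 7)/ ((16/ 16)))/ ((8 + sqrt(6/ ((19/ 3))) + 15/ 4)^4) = 6271758784066816/ 21131674550222985847 - 46570313601024* sqrt(38)/ 3018810650031855121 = 0.00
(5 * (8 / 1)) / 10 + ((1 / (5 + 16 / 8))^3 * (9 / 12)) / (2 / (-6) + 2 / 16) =6842 / 1715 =3.99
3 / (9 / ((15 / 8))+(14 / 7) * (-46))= -15 / 436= -0.03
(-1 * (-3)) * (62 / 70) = 2.66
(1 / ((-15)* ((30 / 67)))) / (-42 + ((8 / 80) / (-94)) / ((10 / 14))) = 6298 / 1776663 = 0.00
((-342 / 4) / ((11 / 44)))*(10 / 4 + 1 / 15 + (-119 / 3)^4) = -38101484491 / 45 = -846699655.36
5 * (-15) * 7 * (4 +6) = -5250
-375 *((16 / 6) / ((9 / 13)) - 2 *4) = 14000 / 9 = 1555.56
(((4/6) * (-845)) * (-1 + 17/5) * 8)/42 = -5408/21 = -257.52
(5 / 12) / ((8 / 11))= 55 / 96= 0.57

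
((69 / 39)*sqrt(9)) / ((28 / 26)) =69 / 14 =4.93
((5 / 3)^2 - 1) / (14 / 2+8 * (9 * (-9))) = -16 / 5769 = -0.00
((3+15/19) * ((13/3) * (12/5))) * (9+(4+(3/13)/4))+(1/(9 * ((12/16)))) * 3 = 440372/855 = 515.05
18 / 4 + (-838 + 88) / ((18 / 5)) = -1223 / 6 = -203.83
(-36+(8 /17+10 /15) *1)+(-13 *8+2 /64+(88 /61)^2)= -830439925 /6072672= -136.75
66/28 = 33/14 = 2.36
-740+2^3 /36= -6658 /9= -739.78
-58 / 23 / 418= -0.01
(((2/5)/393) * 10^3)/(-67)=-400/26331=-0.02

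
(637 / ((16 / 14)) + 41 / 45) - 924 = -131657 / 360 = -365.71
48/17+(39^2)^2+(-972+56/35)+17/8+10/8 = 1572484223/680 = 2312476.80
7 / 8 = 0.88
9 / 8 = 1.12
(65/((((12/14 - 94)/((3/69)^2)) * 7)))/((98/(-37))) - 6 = -6.00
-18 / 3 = -6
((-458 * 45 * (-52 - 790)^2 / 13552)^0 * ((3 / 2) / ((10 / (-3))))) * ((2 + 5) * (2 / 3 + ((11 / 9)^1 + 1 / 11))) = -343 / 55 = -6.24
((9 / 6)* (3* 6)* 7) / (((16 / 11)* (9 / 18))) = 2079 / 8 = 259.88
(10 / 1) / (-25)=-2 / 5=-0.40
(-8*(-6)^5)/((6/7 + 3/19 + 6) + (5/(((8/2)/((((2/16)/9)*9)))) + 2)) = 6782.91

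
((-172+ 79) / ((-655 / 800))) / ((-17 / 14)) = -208320 / 2227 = -93.54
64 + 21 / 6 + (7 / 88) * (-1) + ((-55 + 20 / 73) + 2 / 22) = 82133 / 6424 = 12.79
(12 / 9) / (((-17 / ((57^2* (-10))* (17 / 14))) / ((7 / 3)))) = 7220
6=6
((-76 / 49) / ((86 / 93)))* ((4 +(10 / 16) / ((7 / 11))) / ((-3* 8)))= 0.35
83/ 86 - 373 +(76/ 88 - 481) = -403077/ 473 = -852.17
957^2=915849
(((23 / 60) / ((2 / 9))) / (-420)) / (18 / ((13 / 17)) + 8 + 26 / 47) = -14053 / 109804800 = -0.00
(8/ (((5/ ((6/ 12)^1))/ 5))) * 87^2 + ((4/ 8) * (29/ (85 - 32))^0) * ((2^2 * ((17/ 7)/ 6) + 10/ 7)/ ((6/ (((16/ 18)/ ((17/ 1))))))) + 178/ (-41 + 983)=45817673201/ 1513323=30276.20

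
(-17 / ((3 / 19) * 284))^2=104329 / 725904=0.14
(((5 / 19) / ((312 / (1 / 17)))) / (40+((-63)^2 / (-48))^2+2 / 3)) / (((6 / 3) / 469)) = 37520 / 22180037581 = 0.00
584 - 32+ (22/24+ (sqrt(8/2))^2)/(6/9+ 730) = 4839995/8768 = 552.01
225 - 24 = 201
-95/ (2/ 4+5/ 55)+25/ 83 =-160.47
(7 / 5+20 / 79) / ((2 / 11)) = 7183 / 790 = 9.09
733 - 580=153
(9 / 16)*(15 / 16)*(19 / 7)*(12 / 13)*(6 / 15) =1539 / 2912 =0.53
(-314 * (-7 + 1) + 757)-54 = 2587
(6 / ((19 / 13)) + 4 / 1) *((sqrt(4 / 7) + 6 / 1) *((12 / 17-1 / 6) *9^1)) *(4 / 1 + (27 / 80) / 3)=119427 *sqrt(7) / 2584 + 2507967 / 2584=1092.86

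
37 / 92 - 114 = -10451 / 92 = -113.60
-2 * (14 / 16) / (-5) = 7 / 20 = 0.35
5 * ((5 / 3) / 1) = 25 / 3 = 8.33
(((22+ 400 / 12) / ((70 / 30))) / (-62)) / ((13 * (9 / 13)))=-83 / 1953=-0.04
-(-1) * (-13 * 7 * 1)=-91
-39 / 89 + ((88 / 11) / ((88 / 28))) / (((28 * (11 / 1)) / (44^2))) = 1385 / 89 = 15.56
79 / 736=0.11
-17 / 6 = -2.83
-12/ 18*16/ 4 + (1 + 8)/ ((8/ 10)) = 103/ 12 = 8.58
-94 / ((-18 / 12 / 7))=1316 / 3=438.67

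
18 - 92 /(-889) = 16094 /889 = 18.10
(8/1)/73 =8/73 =0.11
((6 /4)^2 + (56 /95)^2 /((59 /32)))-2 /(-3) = 19840849 /6389700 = 3.11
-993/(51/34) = -662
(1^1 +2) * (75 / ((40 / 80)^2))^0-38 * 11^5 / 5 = -1223984.60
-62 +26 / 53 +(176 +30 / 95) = 114.81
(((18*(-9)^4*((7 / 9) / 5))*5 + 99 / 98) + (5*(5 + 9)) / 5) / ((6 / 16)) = 36012652 / 147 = 244984.03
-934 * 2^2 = -3736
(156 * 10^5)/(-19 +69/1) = 312000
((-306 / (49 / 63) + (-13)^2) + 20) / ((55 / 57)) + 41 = -65782 / 385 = -170.86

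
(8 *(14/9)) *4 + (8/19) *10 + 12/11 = 55.08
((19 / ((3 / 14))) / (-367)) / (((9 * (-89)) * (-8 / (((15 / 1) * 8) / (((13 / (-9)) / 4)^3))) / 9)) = 62052480 / 71760611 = 0.86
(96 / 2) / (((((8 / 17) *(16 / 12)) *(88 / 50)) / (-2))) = -3825 / 44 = -86.93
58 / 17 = 3.41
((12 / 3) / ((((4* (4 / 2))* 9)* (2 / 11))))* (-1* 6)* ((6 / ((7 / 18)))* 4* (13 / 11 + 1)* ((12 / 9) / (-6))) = 384 / 7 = 54.86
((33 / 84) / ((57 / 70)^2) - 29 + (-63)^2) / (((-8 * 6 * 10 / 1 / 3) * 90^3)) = -2560597 / 75792672000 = -0.00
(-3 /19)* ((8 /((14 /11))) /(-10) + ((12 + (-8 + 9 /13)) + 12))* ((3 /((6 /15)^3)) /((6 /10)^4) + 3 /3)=-572594369 /622440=-919.92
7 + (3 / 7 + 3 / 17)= 905 / 119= 7.61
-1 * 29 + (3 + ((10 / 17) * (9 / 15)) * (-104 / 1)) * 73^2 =-3054010 / 17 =-179647.65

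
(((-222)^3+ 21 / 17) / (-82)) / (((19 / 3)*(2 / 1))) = 557993385 / 52972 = 10533.74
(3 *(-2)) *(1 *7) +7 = -35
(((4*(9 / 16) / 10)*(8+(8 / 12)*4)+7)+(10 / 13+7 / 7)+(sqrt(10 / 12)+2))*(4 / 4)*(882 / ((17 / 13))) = 1911*sqrt(30) / 17+754992 / 85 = 9497.96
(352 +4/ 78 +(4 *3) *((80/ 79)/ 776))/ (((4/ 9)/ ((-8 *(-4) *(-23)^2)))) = 1335843538320/ 99619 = 13409525.68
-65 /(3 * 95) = -13 /57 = -0.23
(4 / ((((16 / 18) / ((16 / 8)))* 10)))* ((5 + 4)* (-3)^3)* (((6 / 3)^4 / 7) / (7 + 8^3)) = -5832 / 6055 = -0.96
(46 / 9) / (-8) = -23 / 36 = -0.64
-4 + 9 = 5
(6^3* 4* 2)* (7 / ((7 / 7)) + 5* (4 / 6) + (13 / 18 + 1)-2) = 17376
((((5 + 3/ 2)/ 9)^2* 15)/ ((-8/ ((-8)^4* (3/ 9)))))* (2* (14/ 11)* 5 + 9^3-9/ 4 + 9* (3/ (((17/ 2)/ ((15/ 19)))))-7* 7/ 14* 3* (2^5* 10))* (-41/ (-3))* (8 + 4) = 164997689434240/ 287793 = 573320718.14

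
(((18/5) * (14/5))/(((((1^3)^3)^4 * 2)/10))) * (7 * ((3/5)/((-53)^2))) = 0.08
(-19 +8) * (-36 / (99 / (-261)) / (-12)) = 87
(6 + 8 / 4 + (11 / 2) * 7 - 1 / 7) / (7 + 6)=649 / 182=3.57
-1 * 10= -10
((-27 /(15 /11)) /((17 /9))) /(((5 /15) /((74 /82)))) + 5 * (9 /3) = -46626 /3485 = -13.38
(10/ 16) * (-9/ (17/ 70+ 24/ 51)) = -8925/ 1132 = -7.88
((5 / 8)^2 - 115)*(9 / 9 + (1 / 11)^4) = -53699535 / 468512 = -114.62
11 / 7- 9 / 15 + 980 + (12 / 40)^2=686743 / 700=981.06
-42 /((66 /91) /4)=-2548 /11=-231.64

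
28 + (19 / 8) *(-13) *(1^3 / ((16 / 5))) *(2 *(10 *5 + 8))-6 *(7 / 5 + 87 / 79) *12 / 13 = -13968109 / 12640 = -1105.07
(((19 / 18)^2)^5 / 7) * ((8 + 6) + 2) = 3.92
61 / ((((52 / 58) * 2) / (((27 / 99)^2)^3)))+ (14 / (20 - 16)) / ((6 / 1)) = 82540427 / 138181758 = 0.60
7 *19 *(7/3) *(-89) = -82859/3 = -27619.67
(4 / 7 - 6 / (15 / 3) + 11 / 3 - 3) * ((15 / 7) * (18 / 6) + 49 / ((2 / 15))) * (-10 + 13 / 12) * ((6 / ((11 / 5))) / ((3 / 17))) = -3174155 / 1617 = -1962.99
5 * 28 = 140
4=4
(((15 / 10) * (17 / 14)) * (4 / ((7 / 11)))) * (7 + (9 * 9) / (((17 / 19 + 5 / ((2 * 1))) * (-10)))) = 52.83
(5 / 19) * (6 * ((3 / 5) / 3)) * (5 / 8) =15 / 76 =0.20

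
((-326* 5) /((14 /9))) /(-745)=1467 /1043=1.41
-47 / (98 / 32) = -15.35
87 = 87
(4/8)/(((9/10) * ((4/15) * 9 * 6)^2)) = 125/46656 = 0.00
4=4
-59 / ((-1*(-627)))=-59 / 627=-0.09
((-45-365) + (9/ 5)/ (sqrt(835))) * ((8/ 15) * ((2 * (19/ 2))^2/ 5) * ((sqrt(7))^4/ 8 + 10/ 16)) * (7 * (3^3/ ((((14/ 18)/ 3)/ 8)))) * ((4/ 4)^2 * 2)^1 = -6214999104/ 5 + 682134048 * sqrt(835)/ 104375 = -1242810971.02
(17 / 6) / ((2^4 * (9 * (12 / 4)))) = 17 / 2592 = 0.01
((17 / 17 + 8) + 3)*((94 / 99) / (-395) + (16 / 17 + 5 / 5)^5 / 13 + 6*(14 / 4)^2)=218325465430714 / 240601867935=907.41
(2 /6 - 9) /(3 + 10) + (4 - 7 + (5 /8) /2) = -161 /48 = -3.35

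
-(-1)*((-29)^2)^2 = 707281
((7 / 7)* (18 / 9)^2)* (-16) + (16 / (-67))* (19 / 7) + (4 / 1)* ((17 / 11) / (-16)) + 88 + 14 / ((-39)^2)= 721113619 / 31387356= 22.97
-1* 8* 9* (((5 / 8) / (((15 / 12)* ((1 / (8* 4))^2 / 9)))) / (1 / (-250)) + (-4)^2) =82942848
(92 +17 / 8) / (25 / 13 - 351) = -9789 / 36304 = -0.27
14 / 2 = 7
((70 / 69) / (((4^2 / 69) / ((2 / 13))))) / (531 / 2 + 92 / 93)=0.00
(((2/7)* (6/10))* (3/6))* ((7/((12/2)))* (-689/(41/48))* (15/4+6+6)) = -260442/205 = -1270.45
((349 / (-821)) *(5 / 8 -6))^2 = 225210049 / 43138624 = 5.22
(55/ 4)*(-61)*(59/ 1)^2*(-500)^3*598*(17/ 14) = 265013891361607142.86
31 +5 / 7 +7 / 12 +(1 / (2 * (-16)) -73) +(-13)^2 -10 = 79475 / 672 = 118.27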